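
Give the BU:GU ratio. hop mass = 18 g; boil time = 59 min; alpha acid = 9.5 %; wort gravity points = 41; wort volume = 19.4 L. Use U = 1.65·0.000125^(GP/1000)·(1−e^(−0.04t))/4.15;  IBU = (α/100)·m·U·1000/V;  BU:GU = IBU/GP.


U = 1.65·0.000125^(41/1000)·(1−e^(−0.04·59))/4.15 = 0.2491
IBU = (9.5/100)·18·0.2491·1000/19.4 = 21.9548
BU:GU = 21.9548/41

0.5355


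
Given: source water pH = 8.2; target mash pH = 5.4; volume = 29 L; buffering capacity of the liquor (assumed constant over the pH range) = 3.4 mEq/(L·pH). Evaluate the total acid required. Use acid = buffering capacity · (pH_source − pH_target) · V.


acid = 3.4 · (8.2 − 5.4) · 29

276.0800 mEq


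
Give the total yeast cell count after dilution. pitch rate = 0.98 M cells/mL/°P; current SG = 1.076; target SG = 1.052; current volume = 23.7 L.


V_w = V·((SG_c−1)/(SG_t−1)−1);  °P = 259 − 259/SG_t;  cells = rate·(V+V_w)·°P
V_w = 23.7·((1.076−1)/(1.052−1)−1) = 10.9385
V_final = 23.7 + 10.9385 = 34.6385
°P = 259 − 259/1.052 = 12.8023
cells = 0.98·34.6385·12.8023

434.5823 billion cells


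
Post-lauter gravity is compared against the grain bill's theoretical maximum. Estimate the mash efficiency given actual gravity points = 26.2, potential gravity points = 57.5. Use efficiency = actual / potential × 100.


efficiency = 26.2 / 57.5 × 100

45.5652 %


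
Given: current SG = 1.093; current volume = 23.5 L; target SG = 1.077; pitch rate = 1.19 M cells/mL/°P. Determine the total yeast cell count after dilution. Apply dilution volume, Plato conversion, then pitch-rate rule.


V_w = V·((SG_c−1)/(SG_t−1)−1);  °P = 259 − 259/SG_t;  cells = rate·(V+V_w)·°P
V_w = 23.5·((1.093−1)/(1.077−1)−1) = 4.8831
V_final = 23.5 + 4.8831 = 28.3831
°P = 259 − 259/1.077 = 18.5172
cells = 1.19·28.3831·18.5172

625.4345 billion cells


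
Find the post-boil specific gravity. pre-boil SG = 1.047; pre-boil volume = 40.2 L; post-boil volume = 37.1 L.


SG_post = 1 + (SG_pre − 1)·V_pre/V_post
pts_pre = (1.047 − 1)·1000 = 47.0000
pts_post = 47.0000·40.2/37.1 = 50.9272
SG_post = 1 + 50.9272/1000

1.0509


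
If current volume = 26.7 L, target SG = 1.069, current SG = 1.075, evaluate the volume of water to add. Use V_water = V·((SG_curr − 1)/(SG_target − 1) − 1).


V_water = 26.7·((1.075 − 1)/(1.069 − 1) − 1)

2.3217 L


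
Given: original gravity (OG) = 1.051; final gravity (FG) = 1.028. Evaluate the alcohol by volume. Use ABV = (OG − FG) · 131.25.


ABV = (1.051 − 1.028) · 131.25

3.0187 % ABV


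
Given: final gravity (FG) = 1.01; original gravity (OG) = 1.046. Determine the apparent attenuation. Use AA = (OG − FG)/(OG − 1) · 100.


AA = (1.046 − 1.01)/(1.046 − 1) · 100

78.2609 %


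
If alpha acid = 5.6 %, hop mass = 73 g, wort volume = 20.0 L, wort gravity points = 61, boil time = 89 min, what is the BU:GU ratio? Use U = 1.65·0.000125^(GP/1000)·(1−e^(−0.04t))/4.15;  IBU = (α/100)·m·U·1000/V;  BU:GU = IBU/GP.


U = 1.65·0.000125^(61/1000)·(1−e^(−0.04·89))/4.15 = 0.2233
IBU = (5.6/100)·73·0.2233·1000/20.0 = 45.6350
BU:GU = 45.6350/61

0.7481


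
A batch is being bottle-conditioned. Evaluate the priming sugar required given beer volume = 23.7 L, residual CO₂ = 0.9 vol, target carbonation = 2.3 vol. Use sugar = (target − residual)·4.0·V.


sugar = (2.3 − 0.9)·4.0·23.7

132.7200 g


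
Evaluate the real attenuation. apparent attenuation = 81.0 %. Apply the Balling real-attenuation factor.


RA = AA · 0.8192
RA = 81.0 · 0.8192

66.3552 %


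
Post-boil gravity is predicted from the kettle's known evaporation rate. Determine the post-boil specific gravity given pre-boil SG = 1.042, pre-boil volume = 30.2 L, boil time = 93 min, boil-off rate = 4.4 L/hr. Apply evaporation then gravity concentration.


V_post = V_pre − rate·(t/60);  SG_post = 1 + (SG_pre−1)·V_pre/V_post
V_post = 30.2 − 4.4·(93/60) = 23.3800
SG_post = 1 + (1.042 − 1)·30.2/23.3800

1.0543


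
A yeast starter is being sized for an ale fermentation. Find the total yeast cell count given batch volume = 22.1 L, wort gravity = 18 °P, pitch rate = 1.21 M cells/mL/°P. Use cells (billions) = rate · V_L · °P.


cells = 1.21 · 22.1 · 18

481.3380 billion cells


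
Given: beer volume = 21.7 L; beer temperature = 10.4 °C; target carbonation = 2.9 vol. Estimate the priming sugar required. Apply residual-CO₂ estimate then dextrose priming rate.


residual = 14.695·(0.01821 + 0.09011·e^(−0.04·T));  sugar = (target − residual)·4.0·V
residual = 14.695·(0.01821 + 0.09011·e^(−0.04·10.4)) = 1.1411
sugar = (2.9 − 1.1411)·4.0·21.7

152.6706 g


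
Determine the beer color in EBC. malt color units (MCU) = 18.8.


SRM = 1.4922·MCU^0.6859;  EBC = SRM·1.97
SRM = 1.4922·18.8^0.6859 = 11.1628
EBC = 11.1628·1.97

21.9907 EBC


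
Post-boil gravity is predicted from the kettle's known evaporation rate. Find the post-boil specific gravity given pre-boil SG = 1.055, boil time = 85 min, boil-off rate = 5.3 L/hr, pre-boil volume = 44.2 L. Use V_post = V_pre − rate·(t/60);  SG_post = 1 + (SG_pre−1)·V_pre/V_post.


V_post = 44.2 − 5.3·(85/60) = 36.6917
SG_post = 1 + (1.055 − 1)·44.2/36.6917

1.0663


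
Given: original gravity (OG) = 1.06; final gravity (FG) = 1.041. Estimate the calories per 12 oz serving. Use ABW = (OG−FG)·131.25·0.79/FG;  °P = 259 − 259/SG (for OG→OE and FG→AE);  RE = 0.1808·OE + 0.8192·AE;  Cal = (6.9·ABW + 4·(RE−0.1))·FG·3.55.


ABW = (1.06 − 1.041)·131.25·0.79/1.041 = 1.8925
OE = 259 − 259/1.06 = 14.6604 °P
AE = 259 − 259/1.041 = 10.2008 °P
RE = 0.1808·14.6604 + 0.8192·10.2008 = 11.0071 °P
Cal = (6.9·1.8925 + 4·(11.0071−0.1))·1.041·3.55

209.4871 kcal


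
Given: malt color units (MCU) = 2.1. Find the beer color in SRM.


SRM = 1.4922 · MCU^0.6859
SRM = 1.4922 · 2.1^0.6859

2.4822 SRM


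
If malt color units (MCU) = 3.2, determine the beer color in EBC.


SRM = 1.4922·MCU^0.6859;  EBC = SRM·1.97
SRM = 1.4922·3.2^0.6859 = 3.3137
EBC = 3.3137·1.97

6.5279 EBC


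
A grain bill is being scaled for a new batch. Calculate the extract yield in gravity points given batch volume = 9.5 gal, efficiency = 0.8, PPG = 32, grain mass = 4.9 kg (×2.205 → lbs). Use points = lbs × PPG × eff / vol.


lbs = 4.9 × 2.205 = 10.8045
points = 10.8045 × 32 × 0.8 / 9.5

29.1153 points


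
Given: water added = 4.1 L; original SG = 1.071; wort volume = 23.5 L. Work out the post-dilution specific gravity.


SG_new = 1 + (SG_old − 1)·V_old/(V_old + V_water)
pts = (1.071 − 1)·1000·23.5/(23.5 + 4.1) = 60.4529
SG_new = 1 + 60.4529/1000

1.0605


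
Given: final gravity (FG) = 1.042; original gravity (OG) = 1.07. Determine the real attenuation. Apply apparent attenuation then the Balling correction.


AA = (OG−FG)/(OG−1)·100;  RA = AA·0.8192
AA = (1.07 − 1.042)/(1.07 − 1)·100 = 40.0000
RA = 40.0000·0.8192

32.7680 %


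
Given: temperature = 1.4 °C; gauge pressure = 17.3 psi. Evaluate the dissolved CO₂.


vols = (P + 14.695)·(0.01821 + 0.09011·e^(−0.04·T))
vols = (17.3 + 14.695)·(0.01821 + 0.09011·e^(−0.04·1.4))

3.3087 volumes


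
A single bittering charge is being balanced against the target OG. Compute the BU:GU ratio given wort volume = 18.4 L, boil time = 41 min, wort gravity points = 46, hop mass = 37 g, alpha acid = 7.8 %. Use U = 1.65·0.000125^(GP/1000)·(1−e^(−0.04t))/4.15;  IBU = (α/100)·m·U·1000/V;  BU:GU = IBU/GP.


U = 1.65·0.000125^(46/1000)·(1−e^(−0.04·41))/4.15 = 0.2120
IBU = (7.8/100)·37·0.2120·1000/18.4 = 33.2444
BU:GU = 33.2444/46

0.7227


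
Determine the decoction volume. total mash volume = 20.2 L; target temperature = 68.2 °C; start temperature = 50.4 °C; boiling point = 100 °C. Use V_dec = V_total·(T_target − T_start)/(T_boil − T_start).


V_dec = 20.2·(68.2 − 50.4)/(100 − 50.4)

7.2492 L


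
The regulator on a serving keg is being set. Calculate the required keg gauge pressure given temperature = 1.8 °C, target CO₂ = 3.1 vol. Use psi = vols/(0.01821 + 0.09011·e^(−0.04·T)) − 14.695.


psi = 3.1/(0.01821 + 0.09011·e^(−0.04·1.8)) − 14.695

15.6792 psi


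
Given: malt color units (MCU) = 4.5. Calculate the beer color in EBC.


SRM = 1.4922·MCU^0.6859;  EBC = SRM·1.97
SRM = 1.4922·4.5^0.6859 = 4.1866
EBC = 4.1866·1.97

8.2477 EBC


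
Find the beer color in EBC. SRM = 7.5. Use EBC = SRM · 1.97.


EBC = 7.5 · 1.97

14.7750 EBC


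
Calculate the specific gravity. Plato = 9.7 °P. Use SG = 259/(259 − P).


SG = 259/(259 − 9.7)

1.0389


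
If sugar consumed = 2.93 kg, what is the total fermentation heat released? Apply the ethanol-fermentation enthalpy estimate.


Q = m_sugar · 590 kJ/kg
Q = 2.93 · 590

1728.7000 kJ


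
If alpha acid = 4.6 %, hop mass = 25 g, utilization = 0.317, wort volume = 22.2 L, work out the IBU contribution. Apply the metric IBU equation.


IBU = (α/100)·mass·U·1000 / V
IBU = (4.6/100)·25·0.317·1000 / 22.2

16.4212 IBU


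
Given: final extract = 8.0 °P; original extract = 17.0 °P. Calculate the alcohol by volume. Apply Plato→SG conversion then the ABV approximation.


SG = 259/(259 − P);  ABV = (OG − FG)·131.25
OG = 259/(259 − 17.0) = 1.0702
FG = 259/(259 − 8.0) = 1.0319
ABV = (1.0702 − 1.0319)·131.25

5.0368 % ABV


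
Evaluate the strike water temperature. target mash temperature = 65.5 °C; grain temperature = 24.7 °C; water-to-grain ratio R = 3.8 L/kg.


T_strike = (0.41/R)·(T_mash − T_grain) + T_mash
T_strike = (0.41/3.8)·(65.5 − 24.7) + 65.5

69.9021 °C


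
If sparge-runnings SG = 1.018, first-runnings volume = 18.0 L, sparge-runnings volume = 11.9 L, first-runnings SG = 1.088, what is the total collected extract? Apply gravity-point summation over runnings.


total = Σ (SG_i − 1)·1000·V_i
first = (1.088 − 1)·1000·18.0 = 1584.0000
sparge = (1.018 − 1)·1000·11.9 = 214.2000
total = 1584.0000 + 214.2000

1798.2000 gravity·L


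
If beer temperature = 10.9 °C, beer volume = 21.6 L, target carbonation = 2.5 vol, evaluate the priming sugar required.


residual = 14.695·(0.01821 + 0.09011·e^(−0.04·T));  sugar = (target − residual)·4.0·V
residual = 14.695·(0.01821 + 0.09011·e^(−0.04·10.9)) = 1.1238
sugar = (2.5 − 1.1238)·4.0·21.6

118.9015 g


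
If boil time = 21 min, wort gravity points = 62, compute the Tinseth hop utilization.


U = 1.65·0.000125^(GP/1000) · (1 − e^(−0.04·t))/4.15
bigness = 1.65·0.000125^(62/1000) = 0.9451
boil_factor = (1 − e^(−0.04·21))/4.15 = 0.1369
U = 0.9451 · 0.1369

0.1294


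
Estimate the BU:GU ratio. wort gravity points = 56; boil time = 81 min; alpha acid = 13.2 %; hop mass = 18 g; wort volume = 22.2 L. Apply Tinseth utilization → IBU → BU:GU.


U = 1.65·0.000125^(GP/1000)·(1−e^(−0.04t))/4.15;  IBU = (α/100)·m·U·1000/V;  BU:GU = IBU/GP
U = 1.65·0.000125^(56/1000)·(1−e^(−0.04·81))/4.15 = 0.2309
IBU = (13.2/100)·18·0.2309·1000/22.2 = 24.7176
BU:GU = 24.7176/56

0.4414


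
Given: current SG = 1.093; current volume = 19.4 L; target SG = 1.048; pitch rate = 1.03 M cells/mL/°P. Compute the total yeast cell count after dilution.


V_w = V·((SG_c−1)/(SG_t−1)−1);  °P = 259 − 259/SG_t;  cells = rate·(V+V_w)·°P
V_w = 19.4·((1.093−1)/(1.048−1)−1) = 18.1875
V_final = 19.4 + 18.1875 = 37.5875
°P = 259 − 259/1.048 = 11.8626
cells = 1.03·37.5875·11.8626

459.2619 billion cells


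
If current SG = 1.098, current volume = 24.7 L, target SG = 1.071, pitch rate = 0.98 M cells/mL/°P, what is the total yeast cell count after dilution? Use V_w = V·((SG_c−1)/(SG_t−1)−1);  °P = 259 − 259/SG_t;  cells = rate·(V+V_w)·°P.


V_w = 24.7·((1.098−1)/(1.071−1)−1) = 9.3930
V_final = 24.7 + 9.3930 = 34.0930
°P = 259 − 259/1.071 = 17.1699
cells = 0.98·34.0930·17.1699

573.6664 billion cells


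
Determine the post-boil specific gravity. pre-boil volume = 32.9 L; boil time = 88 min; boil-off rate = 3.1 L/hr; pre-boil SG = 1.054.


V_post = V_pre − rate·(t/60);  SG_post = 1 + (SG_pre−1)·V_pre/V_post
V_post = 32.9 − 3.1·(88/60) = 28.3533
SG_post = 1 + (1.054 − 1)·32.9/28.3533

1.0627


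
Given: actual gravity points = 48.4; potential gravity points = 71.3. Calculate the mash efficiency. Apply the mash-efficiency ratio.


efficiency = actual / potential × 100
efficiency = 48.4 / 71.3 × 100

67.8822 %


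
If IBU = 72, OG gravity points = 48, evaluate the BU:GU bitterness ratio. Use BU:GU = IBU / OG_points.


BU:GU = 72 / 48

1.5000


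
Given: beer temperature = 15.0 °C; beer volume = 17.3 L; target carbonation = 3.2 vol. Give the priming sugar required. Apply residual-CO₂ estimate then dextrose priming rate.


residual = 14.695·(0.01821 + 0.09011·e^(−0.04·T));  sugar = (target − residual)·4.0·V
residual = 14.695·(0.01821 + 0.09011·e^(−0.04·15.0)) = 0.9943
sugar = (3.2 − 0.9943)·4.0·17.3

152.6335 g


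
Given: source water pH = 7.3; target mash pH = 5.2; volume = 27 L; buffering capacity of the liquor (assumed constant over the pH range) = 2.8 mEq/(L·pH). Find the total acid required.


acid = buffering capacity · (pH_source − pH_target) · V
acid = 2.8 · (7.3 − 5.2) · 27

158.7600 mEq


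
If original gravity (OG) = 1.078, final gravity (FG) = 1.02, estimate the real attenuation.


AA = (OG−FG)/(OG−1)·100;  RA = AA·0.8192
AA = (1.078 − 1.02)/(1.078 − 1)·100 = 74.3590
RA = 74.3590·0.8192

60.9149 %


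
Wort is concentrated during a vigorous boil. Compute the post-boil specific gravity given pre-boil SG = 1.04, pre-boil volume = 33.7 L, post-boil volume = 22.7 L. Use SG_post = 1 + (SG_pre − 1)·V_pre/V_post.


pts_pre = (1.04 − 1)·1000 = 40.0000
pts_post = 40.0000·33.7/22.7 = 59.3833
SG_post = 1 + 59.3833/1000

1.0594


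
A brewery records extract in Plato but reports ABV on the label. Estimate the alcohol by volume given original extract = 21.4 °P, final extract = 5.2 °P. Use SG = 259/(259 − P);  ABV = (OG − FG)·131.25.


OG = 259/(259 − 21.4) = 1.0901
FG = 259/(259 − 5.2) = 1.0205
ABV = (1.0901 − 1.0205)·131.25

9.1322 % ABV


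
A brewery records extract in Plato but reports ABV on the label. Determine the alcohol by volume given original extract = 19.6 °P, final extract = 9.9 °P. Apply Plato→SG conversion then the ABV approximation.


SG = 259/(259 − P);  ABV = (OG − FG)·131.25
OG = 259/(259 − 19.6) = 1.0819
FG = 259/(259 − 9.9) = 1.0397
ABV = (1.0819 − 1.0397)·131.25

5.5293 % ABV


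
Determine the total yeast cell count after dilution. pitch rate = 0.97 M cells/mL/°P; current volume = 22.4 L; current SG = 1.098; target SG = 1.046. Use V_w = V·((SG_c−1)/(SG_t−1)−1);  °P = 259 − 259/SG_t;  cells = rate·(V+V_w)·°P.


V_w = 22.4·((1.098−1)/(1.046−1)−1) = 25.3217
V_final = 22.4 + 25.3217 = 47.7217
°P = 259 − 259/1.046 = 11.3901
cells = 0.97·47.7217·11.3901

527.2467 billion cells


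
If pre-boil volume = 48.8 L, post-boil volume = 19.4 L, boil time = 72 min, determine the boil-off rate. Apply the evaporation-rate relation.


rate = (V_pre − V_post) / (t_min/60)
rate = (48.8 − 19.4) / (72/60)

24.5000 L/hr


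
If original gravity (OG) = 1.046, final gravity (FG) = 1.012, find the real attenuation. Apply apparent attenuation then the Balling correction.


AA = (OG−FG)/(OG−1)·100;  RA = AA·0.8192
AA = (1.046 − 1.012)/(1.046 − 1)·100 = 73.9130
RA = 73.9130·0.8192

60.5496 %


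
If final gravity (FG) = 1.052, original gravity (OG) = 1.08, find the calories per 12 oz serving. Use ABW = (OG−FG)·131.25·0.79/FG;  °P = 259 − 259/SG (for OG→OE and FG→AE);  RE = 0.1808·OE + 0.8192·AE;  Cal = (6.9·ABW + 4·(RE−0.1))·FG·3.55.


ABW = (1.08 − 1.052)·131.25·0.79/1.052 = 2.7597
OE = 259 − 259/1.08 = 19.1852 °P
AE = 259 − 259/1.052 = 12.8023 °P
RE = 0.1808·19.1852 + 0.8192·12.8023 = 13.9563 °P
Cal = (6.9·2.7597 + 4·(13.9563−0.1))·1.052·3.55

278.1062 kcal


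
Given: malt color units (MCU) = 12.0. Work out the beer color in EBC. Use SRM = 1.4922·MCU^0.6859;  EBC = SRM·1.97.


SRM = 1.4922·12.0^0.6859 = 8.2042
EBC = 8.2042·1.97

16.1623 EBC


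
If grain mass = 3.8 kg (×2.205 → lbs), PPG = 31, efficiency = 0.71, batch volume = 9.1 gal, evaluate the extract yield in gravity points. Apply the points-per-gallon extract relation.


points = lbs × PPG × eff / vol
lbs = 3.8 × 2.205 = 8.3790
points = 8.3790 × 31 × 0.71 / 9.1

20.2661 points


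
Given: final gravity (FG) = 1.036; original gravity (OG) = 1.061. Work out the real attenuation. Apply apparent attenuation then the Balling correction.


AA = (OG−FG)/(OG−1)·100;  RA = AA·0.8192
AA = (1.061 − 1.036)/(1.061 − 1)·100 = 40.9836
RA = 40.9836·0.8192

33.5738 %


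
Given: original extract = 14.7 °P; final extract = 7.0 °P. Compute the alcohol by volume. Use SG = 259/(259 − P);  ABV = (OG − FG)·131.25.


OG = 259/(259 − 14.7) = 1.0602
FG = 259/(259 − 7.0) = 1.0278
ABV = (1.0602 − 1.0278)·131.25

4.2517 % ABV


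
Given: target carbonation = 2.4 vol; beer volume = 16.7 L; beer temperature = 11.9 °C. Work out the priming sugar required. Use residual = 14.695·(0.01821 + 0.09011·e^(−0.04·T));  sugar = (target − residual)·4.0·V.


residual = 14.695·(0.01821 + 0.09011·e^(−0.04·11.9)) = 1.0903
sugar = (2.4 − 1.0903)·4.0·16.7

87.4912 g


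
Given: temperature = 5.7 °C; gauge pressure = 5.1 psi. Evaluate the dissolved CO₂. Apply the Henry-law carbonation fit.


vols = (P + 14.695)·(0.01821 + 0.09011·e^(−0.04·T))
vols = (5.1 + 14.695)·(0.01821 + 0.09011·e^(−0.04·5.7))

1.7805 volumes


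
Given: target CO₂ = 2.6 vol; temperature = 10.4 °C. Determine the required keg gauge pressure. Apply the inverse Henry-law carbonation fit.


psi = vols/(0.01821 + 0.09011·e^(−0.04·T)) − 14.695
psi = 2.6/(0.01821 + 0.09011·e^(−0.04·10.4)) − 14.695

18.7869 psi


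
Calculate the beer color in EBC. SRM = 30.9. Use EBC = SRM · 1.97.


EBC = 30.9 · 1.97

60.8730 EBC


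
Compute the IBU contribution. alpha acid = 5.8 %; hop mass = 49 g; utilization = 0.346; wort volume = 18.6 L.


IBU = (α/100)·mass·U·1000 / V
IBU = (5.8/100)·49·0.346·1000 / 18.6

52.8673 IBU


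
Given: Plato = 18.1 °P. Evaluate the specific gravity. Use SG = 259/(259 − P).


SG = 259/(259 − 18.1)

1.0751


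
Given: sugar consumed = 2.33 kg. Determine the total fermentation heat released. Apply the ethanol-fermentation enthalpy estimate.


Q = m_sugar · 590 kJ/kg
Q = 2.33 · 590

1374.7000 kJ


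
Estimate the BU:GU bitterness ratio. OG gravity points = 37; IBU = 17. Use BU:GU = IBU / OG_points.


BU:GU = 17 / 37

0.4595


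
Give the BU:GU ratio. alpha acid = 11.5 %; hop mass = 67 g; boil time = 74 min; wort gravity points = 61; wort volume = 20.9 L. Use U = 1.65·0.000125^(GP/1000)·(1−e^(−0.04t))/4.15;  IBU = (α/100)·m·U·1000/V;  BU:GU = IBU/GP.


U = 1.65·0.000125^(61/1000)·(1−e^(−0.04·74))/4.15 = 0.2179
IBU = (11.5/100)·67·0.2179·1000/20.9 = 80.3276
BU:GU = 80.3276/61

1.3168


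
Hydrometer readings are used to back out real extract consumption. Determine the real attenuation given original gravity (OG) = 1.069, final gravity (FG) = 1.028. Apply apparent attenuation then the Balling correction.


AA = (OG−FG)/(OG−1)·100;  RA = AA·0.8192
AA = (1.069 − 1.028)/(1.069 − 1)·100 = 59.4203
RA = 59.4203·0.8192

48.6771 %


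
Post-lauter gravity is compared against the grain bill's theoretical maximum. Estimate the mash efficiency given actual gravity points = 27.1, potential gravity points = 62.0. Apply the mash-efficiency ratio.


efficiency = actual / potential × 100
efficiency = 27.1 / 62.0 × 100

43.7097 %


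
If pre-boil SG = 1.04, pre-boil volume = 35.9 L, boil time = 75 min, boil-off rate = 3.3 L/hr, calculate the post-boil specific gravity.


V_post = V_pre − rate·(t/60);  SG_post = 1 + (SG_pre−1)·V_pre/V_post
V_post = 35.9 − 3.3·(75/60) = 31.7750
SG_post = 1 + (1.04 − 1)·35.9/31.7750

1.0452


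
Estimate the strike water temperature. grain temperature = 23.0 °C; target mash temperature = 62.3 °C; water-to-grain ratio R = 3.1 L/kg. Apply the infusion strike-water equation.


T_strike = (0.41/R)·(T_mash − T_grain) + T_mash
T_strike = (0.41/3.1)·(62.3 − 23.0) + 62.3

67.4977 °C


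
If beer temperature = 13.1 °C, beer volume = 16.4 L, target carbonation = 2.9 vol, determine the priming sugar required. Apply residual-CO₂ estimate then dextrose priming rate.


residual = 14.695·(0.01821 + 0.09011·e^(−0.04·T));  sugar = (target − residual)·4.0·V
residual = 14.695·(0.01821 + 0.09011·e^(−0.04·13.1)) = 1.0517
sugar = (2.9 − 1.0517)·4.0·16.4

121.2486 g


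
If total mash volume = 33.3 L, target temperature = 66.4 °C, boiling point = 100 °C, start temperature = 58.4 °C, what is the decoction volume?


V_dec = V_total·(T_target − T_start)/(T_boil − T_start)
V_dec = 33.3·(66.4 − 58.4)/(100 − 58.4)

6.4038 L


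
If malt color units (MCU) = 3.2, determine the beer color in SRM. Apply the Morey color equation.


SRM = 1.4922 · MCU^0.6859
SRM = 1.4922 · 3.2^0.6859

3.3137 SRM


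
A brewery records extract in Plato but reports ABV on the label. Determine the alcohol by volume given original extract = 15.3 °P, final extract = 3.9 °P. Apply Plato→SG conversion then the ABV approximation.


SG = 259/(259 − P);  ABV = (OG − FG)·131.25
OG = 259/(259 − 15.3) = 1.0628
FG = 259/(259 − 3.9) = 1.0153
ABV = (1.0628 − 1.0153)·131.25

6.2336 % ABV


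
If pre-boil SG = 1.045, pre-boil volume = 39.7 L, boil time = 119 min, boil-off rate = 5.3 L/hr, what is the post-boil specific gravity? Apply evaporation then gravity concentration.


V_post = V_pre − rate·(t/60);  SG_post = 1 + (SG_pre−1)·V_pre/V_post
V_post = 39.7 − 5.3·(119/60) = 29.1883
SG_post = 1 + (1.045 − 1)·39.7/29.1883

1.0612


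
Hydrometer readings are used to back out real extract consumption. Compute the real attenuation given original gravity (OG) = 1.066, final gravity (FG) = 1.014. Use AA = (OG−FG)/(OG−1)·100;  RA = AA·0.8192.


AA = (1.066 − 1.014)/(1.066 − 1)·100 = 78.7879
RA = 78.7879·0.8192

64.5430 %


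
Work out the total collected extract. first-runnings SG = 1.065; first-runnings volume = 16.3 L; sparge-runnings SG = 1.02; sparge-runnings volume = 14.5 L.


total = Σ (SG_i − 1)·1000·V_i
first = (1.065 − 1)·1000·16.3 = 1059.5000
sparge = (1.02 − 1)·1000·14.5 = 290.0000
total = 1059.5000 + 290.0000

1349.5000 gravity·L


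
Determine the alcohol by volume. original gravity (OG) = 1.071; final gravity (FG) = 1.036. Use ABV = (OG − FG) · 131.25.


ABV = (1.071 − 1.036) · 131.25

4.5937 % ABV


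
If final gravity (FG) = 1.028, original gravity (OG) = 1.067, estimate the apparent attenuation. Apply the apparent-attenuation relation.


AA = (OG − FG)/(OG − 1) · 100
AA = (1.067 − 1.028)/(1.067 − 1) · 100

58.2090 %


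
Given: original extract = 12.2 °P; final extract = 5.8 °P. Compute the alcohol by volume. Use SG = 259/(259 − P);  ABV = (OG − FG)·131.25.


OG = 259/(259 − 12.2) = 1.0494
FG = 259/(259 − 5.8) = 1.0229
ABV = (1.0494 − 1.0229)·131.25

3.4815 % ABV


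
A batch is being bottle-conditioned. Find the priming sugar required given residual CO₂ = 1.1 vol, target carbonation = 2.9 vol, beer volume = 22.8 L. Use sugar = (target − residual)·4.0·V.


sugar = (2.9 − 1.1)·4.0·22.8

164.1600 g


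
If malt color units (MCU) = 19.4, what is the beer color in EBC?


SRM = 1.4922·MCU^0.6859;  EBC = SRM·1.97
SRM = 1.4922·19.4^0.6859 = 11.4059
EBC = 11.4059·1.97

22.4697 EBC


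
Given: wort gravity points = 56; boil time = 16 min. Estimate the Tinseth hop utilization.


U = 1.65·0.000125^(GP/1000) · (1 − e^(−0.04·t))/4.15
bigness = 1.65·0.000125^(56/1000) = 0.9975
boil_factor = (1 − e^(−0.04·16))/4.15 = 0.1139
U = 0.9975 · 0.1139

0.1136


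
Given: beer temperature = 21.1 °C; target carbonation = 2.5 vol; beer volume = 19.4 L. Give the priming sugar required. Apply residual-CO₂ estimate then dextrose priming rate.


residual = 14.695·(0.01821 + 0.09011·e^(−0.04·T));  sugar = (target − residual)·4.0·V
residual = 14.695·(0.01821 + 0.09011·e^(−0.04·21.1)) = 0.8370
sugar = (2.5 − 0.8370)·4.0·19.4

129.0511 g


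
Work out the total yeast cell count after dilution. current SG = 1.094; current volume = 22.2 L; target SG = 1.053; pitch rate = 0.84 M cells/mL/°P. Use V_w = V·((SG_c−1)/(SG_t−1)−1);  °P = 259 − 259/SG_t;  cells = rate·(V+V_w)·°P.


V_w = 22.2·((1.094−1)/(1.053−1)−1) = 17.1736
V_final = 22.2 + 17.1736 = 39.3736
°P = 259 − 259/1.053 = 13.0361
cells = 0.84·39.3736·13.0361

431.1531 billion cells


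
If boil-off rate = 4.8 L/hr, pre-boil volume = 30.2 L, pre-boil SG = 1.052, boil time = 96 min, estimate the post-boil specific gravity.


V_post = V_pre − rate·(t/60);  SG_post = 1 + (SG_pre−1)·V_pre/V_post
V_post = 30.2 − 4.8·(96/60) = 22.5200
SG_post = 1 + (1.052 − 1)·30.2/22.5200

1.0697


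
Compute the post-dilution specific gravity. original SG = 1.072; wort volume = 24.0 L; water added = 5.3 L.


SG_new = 1 + (SG_old − 1)·V_old/(V_old + V_water)
pts = (1.072 − 1)·1000·24.0/(24.0 + 5.3) = 58.9761
SG_new = 1 + 58.9761/1000

1.0590


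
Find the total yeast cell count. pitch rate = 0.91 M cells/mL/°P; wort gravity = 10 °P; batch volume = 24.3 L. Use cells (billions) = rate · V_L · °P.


cells = 0.91 · 24.3 · 10

221.1300 billion cells


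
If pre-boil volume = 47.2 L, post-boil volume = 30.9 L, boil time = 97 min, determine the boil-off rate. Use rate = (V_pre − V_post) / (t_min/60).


rate = (47.2 − 30.9) / (97/60)

10.0825 L/hr


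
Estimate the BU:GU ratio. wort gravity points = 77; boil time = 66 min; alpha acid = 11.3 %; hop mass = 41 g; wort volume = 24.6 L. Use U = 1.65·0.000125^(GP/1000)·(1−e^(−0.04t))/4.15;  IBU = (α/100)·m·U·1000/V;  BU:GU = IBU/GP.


U = 1.65·0.000125^(77/1000)·(1−e^(−0.04·66))/4.15 = 0.1848
IBU = (11.3/100)·41·0.1848·1000/24.6 = 34.8074
BU:GU = 34.8074/77

0.4520


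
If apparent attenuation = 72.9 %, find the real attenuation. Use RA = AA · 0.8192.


RA = 72.9 · 0.8192

59.7197 %


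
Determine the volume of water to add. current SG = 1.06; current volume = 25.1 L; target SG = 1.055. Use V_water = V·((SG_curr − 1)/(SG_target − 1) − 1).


V_water = 25.1·((1.06 − 1)/(1.055 − 1) − 1)

2.2818 L


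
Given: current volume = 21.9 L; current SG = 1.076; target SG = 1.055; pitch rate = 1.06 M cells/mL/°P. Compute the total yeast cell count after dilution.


V_w = V·((SG_c−1)/(SG_t−1)−1);  °P = 259 − 259/SG_t;  cells = rate·(V+V_w)·°P
V_w = 21.9·((1.076−1)/(1.055−1)−1) = 8.3618
V_final = 21.9 + 8.3618 = 30.2618
°P = 259 − 259/1.055 = 13.5024
cells = 1.06·30.2618·13.5024

433.1226 billion cells


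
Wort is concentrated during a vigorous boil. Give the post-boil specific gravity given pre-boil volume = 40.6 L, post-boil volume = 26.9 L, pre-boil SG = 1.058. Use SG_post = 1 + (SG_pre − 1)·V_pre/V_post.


pts_pre = (1.058 − 1)·1000 = 58.0000
pts_post = 58.0000·40.6/26.9 = 87.5390
SG_post = 1 + 87.5390/1000

1.0875


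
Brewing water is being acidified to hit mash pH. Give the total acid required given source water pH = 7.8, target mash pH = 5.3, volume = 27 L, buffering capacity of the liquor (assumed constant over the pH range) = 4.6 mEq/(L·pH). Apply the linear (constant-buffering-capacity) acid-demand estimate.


acid = buffering capacity · (pH_source − pH_target) · V
acid = 4.6 · (7.8 − 5.3) · 27

310.5000 mEq


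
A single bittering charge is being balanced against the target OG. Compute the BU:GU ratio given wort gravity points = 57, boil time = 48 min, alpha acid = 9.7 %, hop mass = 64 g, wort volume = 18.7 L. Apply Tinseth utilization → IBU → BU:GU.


U = 1.65·0.000125^(GP/1000)·(1−e^(−0.04t))/4.15;  IBU = (α/100)·m·U·1000/V;  BU:GU = IBU/GP
U = 1.65·0.000125^(57/1000)·(1−e^(−0.04·48))/4.15 = 0.2033
IBU = (9.7/100)·64·0.2033·1000/18.7 = 67.4868
BU:GU = 67.4868/57

1.1840


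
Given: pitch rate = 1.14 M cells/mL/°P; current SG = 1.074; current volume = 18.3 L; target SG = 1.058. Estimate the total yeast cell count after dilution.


V_w = V·((SG_c−1)/(SG_t−1)−1);  °P = 259 − 259/SG_t;  cells = rate·(V+V_w)·°P
V_w = 18.3·((1.074−1)/(1.058−1)−1) = 5.0483
V_final = 18.3 + 5.0483 = 23.3483
°P = 259 − 259/1.058 = 14.1985
cells = 1.14·23.3483·14.1985

377.9216 billion cells


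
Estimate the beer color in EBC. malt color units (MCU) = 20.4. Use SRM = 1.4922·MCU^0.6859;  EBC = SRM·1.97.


SRM = 1.4922·20.4^0.6859 = 11.8060
EBC = 11.8060·1.97

23.2578 EBC


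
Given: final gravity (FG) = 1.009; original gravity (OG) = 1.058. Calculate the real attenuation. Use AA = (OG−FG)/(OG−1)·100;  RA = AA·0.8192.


AA = (1.058 − 1.009)/(1.058 − 1)·100 = 84.4828
RA = 84.4828·0.8192

69.2083 %


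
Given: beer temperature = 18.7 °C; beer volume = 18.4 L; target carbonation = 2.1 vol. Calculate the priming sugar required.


residual = 14.695·(0.01821 + 0.09011·e^(−0.04·T));  sugar = (target − residual)·4.0·V
residual = 14.695·(0.01821 + 0.09011·e^(−0.04·18.7)) = 0.8943
sugar = (2.1 − 0.8943)·4.0·18.4

88.7366 g


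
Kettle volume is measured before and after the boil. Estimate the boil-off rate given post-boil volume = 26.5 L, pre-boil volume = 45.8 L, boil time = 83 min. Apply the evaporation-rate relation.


rate = (V_pre − V_post) / (t_min/60)
rate = (45.8 − 26.5) / (83/60)

13.9518 L/hr


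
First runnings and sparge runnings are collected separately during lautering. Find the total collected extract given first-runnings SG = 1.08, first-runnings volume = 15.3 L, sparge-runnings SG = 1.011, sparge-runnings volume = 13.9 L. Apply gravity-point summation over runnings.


total = Σ (SG_i − 1)·1000·V_i
first = (1.08 − 1)·1000·15.3 = 1224.0000
sparge = (1.011 − 1)·1000·13.9 = 152.9000
total = 1224.0000 + 152.9000

1376.9000 gravity·L


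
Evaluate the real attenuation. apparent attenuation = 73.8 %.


RA = AA · 0.8192
RA = 73.8 · 0.8192

60.4570 %


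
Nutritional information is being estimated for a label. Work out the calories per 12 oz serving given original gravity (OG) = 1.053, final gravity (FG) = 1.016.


ABW = (OG−FG)·131.25·0.79/FG;  °P = 259 − 259/SG (for OG→OE and FG→AE);  RE = 0.1808·OE + 0.8192·AE;  Cal = (6.9·ABW + 4·(RE−0.1))·FG·3.55
ABW = (1.053 − 1.016)·131.25·0.79/1.016 = 3.7760
OE = 259 − 259/1.053 = 13.0361 °P
AE = 259 − 259/1.016 = 4.0787 °P
RE = 0.1808·13.0361 + 0.8192·4.0787 = 5.6982 °P
Cal = (6.9·3.7760 + 4·(5.6982−0.1))·1.016·3.55

174.7403 kcal


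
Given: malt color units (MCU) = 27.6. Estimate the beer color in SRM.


SRM = 1.4922 · MCU^0.6859
SRM = 1.4922 · 27.6^0.6859

14.5260 SRM


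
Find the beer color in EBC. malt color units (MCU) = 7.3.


SRM = 1.4922·MCU^0.6859;  EBC = SRM·1.97
SRM = 1.4922·7.3^0.6859 = 5.8342
EBC = 5.8342·1.97

11.4933 EBC


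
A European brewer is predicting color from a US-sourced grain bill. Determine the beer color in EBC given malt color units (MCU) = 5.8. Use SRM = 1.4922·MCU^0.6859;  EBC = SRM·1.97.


SRM = 1.4922·5.8^0.6859 = 4.9827
EBC = 4.9827·1.97

9.8159 EBC


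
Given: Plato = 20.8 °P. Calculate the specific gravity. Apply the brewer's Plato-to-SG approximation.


SG = 259/(259 − P)
SG = 259/(259 − 20.8)

1.0873


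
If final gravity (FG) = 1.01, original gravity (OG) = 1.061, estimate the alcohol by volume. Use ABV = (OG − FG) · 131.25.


ABV = (1.061 − 1.01) · 131.25

6.6937 % ABV


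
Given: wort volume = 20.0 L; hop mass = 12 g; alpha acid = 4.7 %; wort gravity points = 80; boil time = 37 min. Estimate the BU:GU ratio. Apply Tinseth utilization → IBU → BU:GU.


U = 1.65·0.000125^(GP/1000)·(1−e^(−0.04t))/4.15;  IBU = (α/100)·m·U·1000/V;  BU:GU = IBU/GP
U = 1.65·0.000125^(80/1000)·(1−e^(−0.04·37))/4.15 = 0.1496
IBU = (4.7/100)·12·0.1496·1000/20.0 = 4.2195
BU:GU = 4.2195/80

0.0527


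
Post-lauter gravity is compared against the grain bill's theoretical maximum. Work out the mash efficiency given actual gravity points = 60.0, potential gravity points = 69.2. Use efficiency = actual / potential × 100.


efficiency = 60.0 / 69.2 × 100

86.7052 %


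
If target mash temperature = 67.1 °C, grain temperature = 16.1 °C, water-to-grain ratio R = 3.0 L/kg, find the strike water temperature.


T_strike = (0.41/R)·(T_mash − T_grain) + T_mash
T_strike = (0.41/3.0)·(67.1 − 16.1) + 67.1

74.0700 °C


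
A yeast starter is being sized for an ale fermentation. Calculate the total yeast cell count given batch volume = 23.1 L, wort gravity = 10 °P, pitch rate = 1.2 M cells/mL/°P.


cells (billions) = rate · V_L · °P
cells = 1.2 · 23.1 · 10

277.2000 billion cells


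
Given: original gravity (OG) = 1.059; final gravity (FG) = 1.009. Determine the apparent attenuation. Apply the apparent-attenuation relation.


AA = (OG − FG)/(OG − 1) · 100
AA = (1.059 − 1.009)/(1.059 − 1) · 100

84.7458 %


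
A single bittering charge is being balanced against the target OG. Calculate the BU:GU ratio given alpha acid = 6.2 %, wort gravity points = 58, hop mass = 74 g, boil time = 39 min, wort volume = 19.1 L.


U = 1.65·0.000125^(GP/1000)·(1−e^(−0.04t))/4.15;  IBU = (α/100)·m·U·1000/V;  BU:GU = IBU/GP
U = 1.65·0.000125^(58/1000)·(1−e^(−0.04·39))/4.15 = 0.1865
IBU = (6.2/100)·74·0.1865·1000/19.1 = 44.7918
BU:GU = 44.7918/58

0.7723


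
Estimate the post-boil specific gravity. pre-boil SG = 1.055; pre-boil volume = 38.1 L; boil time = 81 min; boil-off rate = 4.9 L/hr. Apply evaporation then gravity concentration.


V_post = V_pre − rate·(t/60);  SG_post = 1 + (SG_pre−1)·V_pre/V_post
V_post = 38.1 − 4.9·(81/60) = 31.4850
SG_post = 1 + (1.055 − 1)·38.1/31.4850

1.0666


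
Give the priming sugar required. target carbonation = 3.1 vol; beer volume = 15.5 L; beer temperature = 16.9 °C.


residual = 14.695·(0.01821 + 0.09011·e^(−0.04·T));  sugar = (target − residual)·4.0·V
residual = 14.695·(0.01821 + 0.09011·e^(−0.04·16.9)) = 0.9411
sugar = (3.1 − 0.9411)·4.0·15.5

133.8499 g


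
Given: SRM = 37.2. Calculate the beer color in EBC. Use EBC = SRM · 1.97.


EBC = 37.2 · 1.97

73.2840 EBC


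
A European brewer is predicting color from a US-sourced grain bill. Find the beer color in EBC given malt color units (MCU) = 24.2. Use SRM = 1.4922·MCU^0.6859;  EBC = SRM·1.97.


SRM = 1.4922·24.2^0.6859 = 13.2735
EBC = 13.2735·1.97

26.1488 EBC


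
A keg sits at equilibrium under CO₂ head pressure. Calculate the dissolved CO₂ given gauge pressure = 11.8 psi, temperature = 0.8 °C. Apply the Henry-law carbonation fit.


vols = (P + 14.695)·(0.01821 + 0.09011·e^(−0.04·T))
vols = (11.8 + 14.695)·(0.01821 + 0.09011·e^(−0.04·0.8))

2.7947 volumes


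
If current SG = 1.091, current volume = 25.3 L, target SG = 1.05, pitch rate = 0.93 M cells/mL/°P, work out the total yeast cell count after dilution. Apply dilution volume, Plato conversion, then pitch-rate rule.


V_w = V·((SG_c−1)/(SG_t−1)−1);  °P = 259 − 259/SG_t;  cells = rate·(V+V_w)·°P
V_w = 25.3·((1.091−1)/(1.05−1)−1) = 20.7460
V_final = 25.3 + 20.7460 = 46.0460
°P = 259 − 259/1.05 = 12.3333
cells = 0.93·46.0460·12.3333

528.1476 billion cells


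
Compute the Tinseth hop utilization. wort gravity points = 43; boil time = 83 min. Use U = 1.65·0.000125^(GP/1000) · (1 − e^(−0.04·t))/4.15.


bigness = 1.65·0.000125^(43/1000) = 1.1211
boil_factor = (1 − e^(−0.04·83))/4.15 = 0.2323
U = 1.1211 · 0.2323

0.2604


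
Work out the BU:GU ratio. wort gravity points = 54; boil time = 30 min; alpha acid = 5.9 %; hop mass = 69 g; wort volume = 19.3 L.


U = 1.65·0.000125^(GP/1000)·(1−e^(−0.04t))/4.15;  IBU = (α/100)·m·U·1000/V;  BU:GU = IBU/GP
U = 1.65·0.000125^(54/1000)·(1−e^(−0.04·30))/4.15 = 0.1710
IBU = (5.9/100)·69·0.1710·1000/19.3 = 36.0719
BU:GU = 36.0719/54

0.6680


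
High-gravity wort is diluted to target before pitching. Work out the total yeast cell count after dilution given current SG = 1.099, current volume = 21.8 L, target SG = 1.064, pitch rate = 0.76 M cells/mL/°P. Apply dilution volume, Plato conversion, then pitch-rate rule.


V_w = V·((SG_c−1)/(SG_t−1)−1);  °P = 259 − 259/SG_t;  cells = rate·(V+V_w)·°P
V_w = 21.8·((1.099−1)/(1.064−1)−1) = 11.9219
V_final = 21.8 + 11.9219 = 33.7219
°P = 259 − 259/1.064 = 15.5789
cells = 0.76·33.7219·15.5789

399.2670 billion cells


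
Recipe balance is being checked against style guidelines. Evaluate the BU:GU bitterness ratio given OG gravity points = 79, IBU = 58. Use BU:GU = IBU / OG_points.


BU:GU = 58 / 79

0.7342


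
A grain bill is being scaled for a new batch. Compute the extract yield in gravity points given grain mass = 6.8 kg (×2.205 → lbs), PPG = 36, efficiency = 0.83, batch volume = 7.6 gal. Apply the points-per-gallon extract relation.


points = lbs × PPG × eff / vol
lbs = 6.8 × 2.205 = 14.9940
points = 14.9940 × 36 × 0.83 / 7.6

58.9501 points


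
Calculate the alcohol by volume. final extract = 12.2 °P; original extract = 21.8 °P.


SG = 259/(259 − P);  ABV = (OG − FG)·131.25
OG = 259/(259 − 21.8) = 1.0919
FG = 259/(259 − 12.2) = 1.0494
ABV = (1.0919 − 1.0494)·131.25

5.5746 % ABV


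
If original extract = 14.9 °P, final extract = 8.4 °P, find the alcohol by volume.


SG = 259/(259 − P);  ABV = (OG − FG)·131.25
OG = 259/(259 − 14.9) = 1.0610
FG = 259/(259 − 8.4) = 1.0335
ABV = (1.0610 − 1.0335)·131.25

3.6121 % ABV


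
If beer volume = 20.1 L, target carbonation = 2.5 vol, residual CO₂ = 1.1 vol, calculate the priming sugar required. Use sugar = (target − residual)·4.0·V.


sugar = (2.5 − 1.1)·4.0·20.1

112.5600 g


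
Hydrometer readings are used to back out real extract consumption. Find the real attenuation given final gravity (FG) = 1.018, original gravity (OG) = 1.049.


AA = (OG−FG)/(OG−1)·100;  RA = AA·0.8192
AA = (1.049 − 1.018)/(1.049 − 1)·100 = 63.2653
RA = 63.2653·0.8192

51.8269 %


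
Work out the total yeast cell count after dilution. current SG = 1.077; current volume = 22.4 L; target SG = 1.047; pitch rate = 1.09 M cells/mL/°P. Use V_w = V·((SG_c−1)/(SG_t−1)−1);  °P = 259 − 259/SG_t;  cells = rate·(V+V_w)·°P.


V_w = 22.4·((1.077−1)/(1.047−1)−1) = 14.2979
V_final = 22.4 + 14.2979 = 36.6979
°P = 259 − 259/1.047 = 11.6266
cells = 1.09·36.6979·11.6266

465.0700 billion cells


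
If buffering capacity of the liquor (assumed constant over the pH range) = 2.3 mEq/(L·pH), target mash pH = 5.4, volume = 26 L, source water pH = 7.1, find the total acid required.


acid = buffering capacity · (pH_source − pH_target) · V
acid = 2.3 · (7.1 − 5.4) · 26

101.6600 mEq


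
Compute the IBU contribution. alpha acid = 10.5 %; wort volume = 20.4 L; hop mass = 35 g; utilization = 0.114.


IBU = (α/100)·mass·U·1000 / V
IBU = (10.5/100)·35·0.114·1000 / 20.4

20.5368 IBU
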